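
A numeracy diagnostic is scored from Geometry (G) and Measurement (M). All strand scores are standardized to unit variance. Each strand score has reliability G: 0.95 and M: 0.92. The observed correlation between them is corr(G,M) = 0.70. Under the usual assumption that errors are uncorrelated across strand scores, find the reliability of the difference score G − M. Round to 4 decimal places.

Var(G−M) = 1 + 1 − 2·0.70 = 2 − 1.4 = 0.6.
Because errors are independent across components, Cov(Tᵢ,Tⱼ) = Cov(Xᵢ,Xⱼ); the off-diagonal part of the true-score variance is the same as above.
True-score variance = [0.95 + 0.92] − 1.4 = 1.87 − 1.4 = 0.47.
Reliability = 0.47 / 0.6 = 0.7833.

0.7833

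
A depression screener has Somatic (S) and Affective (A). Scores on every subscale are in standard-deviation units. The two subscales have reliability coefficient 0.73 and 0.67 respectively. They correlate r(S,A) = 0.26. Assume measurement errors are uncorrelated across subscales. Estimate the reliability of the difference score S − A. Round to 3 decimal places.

Var(S−A) = 1 + 1 − 2·0.26 = 2 − 0.52 = 1.48.
Because errors are independent across components, Cov(Tᵢ,Tⱼ) = Cov(Xᵢ,Xⱼ); the off-diagonal part of the true-score variance is the same as above.
True-score variance = [0.73 + 0.67] − 0.52 = 1.4 − 0.52 = 0.88.
Reliability = 0.88 / 1.48 = 0.595.

0.595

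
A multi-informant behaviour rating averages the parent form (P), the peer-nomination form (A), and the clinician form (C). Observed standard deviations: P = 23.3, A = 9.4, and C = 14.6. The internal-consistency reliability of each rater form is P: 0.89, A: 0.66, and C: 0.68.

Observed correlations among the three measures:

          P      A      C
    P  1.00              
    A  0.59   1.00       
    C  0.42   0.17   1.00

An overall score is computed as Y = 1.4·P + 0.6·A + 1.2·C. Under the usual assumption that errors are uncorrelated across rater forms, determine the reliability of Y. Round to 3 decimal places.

0.894

Var(Y) = 1.4²·23.3² + 0.6²·9.4² + 1.2²·14.6² + 2·[0.84·23.3·9.4·0.59 + 1.68·23.3·14.6·0.42 + 0.72·9.4·14.6·0.17] = 1402.82 + 730.751 = 2133.58.
With uncorrelated errors the cross-covariances are all true-score covariance, so they carry over unchanged; only the diagonal terms shrink to ρᵢσᵢ².
True-score variance = [1.4²·23.3²·0.89 + 0.6²·9.4²·0.66 + 1.2²·14.6²·0.68] + 730.751 = 1176.74 + 730.751 = 1907.49.
Reliability = 1907.49 / 2133.58 = 0.894.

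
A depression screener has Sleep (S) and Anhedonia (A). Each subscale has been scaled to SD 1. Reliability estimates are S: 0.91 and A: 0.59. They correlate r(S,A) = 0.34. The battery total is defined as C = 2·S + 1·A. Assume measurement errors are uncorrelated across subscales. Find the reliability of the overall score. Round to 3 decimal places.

Var(C) = 2² + 1 + 2·[2·0.34] = 5 + 1.36 = 6.36.
Because errors are independent across components, Cov(Tᵢ,Tⱼ) = Cov(Xᵢ,Xⱼ); the off-diagonal part of the true-score variance is the same as above.
True-score variance = [2²·0.91 + 0.59] + 1.36 = 4.23 + 1.36 = 5.59.
Reliability = 5.59 / 6.36 = 0.879.

0.879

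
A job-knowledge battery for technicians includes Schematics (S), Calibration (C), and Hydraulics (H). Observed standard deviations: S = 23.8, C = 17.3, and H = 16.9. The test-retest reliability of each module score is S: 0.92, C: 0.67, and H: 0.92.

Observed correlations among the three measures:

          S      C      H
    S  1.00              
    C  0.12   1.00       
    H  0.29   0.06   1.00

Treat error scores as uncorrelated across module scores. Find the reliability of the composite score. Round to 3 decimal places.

Var(S+C+H) = 23.8² + 17.3² + 16.9² + 2·[23.8·17.3·0.12 + 23.8·16.9·0.29 + 17.3·16.9·0.06] = 1151.34 + 367.19 = 1518.53.
Because errors are independent across components, Cov(Tᵢ,Tⱼ) = Cov(Xᵢ,Xⱼ); the off-diagonal part of the true-score variance is the same as above.
True-score variance = [23.8²·0.92 + 17.3²·0.67 + 16.9²·0.92] + 367.19 = 984.41 + 367.19 = 1351.6.
Reliability = 1351.6 / 1518.53 = 0.890.

0.890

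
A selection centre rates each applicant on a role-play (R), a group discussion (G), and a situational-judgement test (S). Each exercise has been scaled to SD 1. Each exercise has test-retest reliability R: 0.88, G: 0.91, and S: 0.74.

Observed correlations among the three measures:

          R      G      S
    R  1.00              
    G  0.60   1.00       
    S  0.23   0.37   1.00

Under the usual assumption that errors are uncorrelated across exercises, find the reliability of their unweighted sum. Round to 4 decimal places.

Var(R+G+S) = 3 + 2·[0.60 + 0.23 + 0.37] = 3 + 2.4 = 5.4.
Because errors are independent across components, Cov(Tᵢ,Tⱼ) = Cov(Xᵢ,Xⱼ); the off-diagonal part of the true-score variance is the same as above.
True-score variance = [0.88 + 0.91 + 0.74] + 2.4 = 2.53 + 2.4 = 4.93.
Reliability = 4.93 / 5.4 = 0.9130.

0.9130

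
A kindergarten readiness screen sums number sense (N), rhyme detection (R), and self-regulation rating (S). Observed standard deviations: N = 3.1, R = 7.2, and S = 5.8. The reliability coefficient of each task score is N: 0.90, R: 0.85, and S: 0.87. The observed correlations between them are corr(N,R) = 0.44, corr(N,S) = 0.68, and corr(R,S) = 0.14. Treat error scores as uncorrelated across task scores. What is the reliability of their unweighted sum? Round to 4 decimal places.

0.9131

Var(N+R+S) = 3.1² + 7.2² + 5.8² + 2·[3.1·7.2·0.44 + 3.1·5.8·0.68 + 7.2·5.8·0.14] = 95.09 + 55.7872 = 150.877.
Because errors are independent across components, Cov(Tᵢ,Tⱼ) = Cov(Xᵢ,Xⱼ); the off-diagonal part of the true-score variance is the same as above.
True-score variance = [3.1²·0.90 + 7.2²·0.85 + 5.8²·0.87] + 55.7872 = 81.9798 + 55.7872 = 137.767.
Reliability = 137.767 / 150.877 = 0.9131.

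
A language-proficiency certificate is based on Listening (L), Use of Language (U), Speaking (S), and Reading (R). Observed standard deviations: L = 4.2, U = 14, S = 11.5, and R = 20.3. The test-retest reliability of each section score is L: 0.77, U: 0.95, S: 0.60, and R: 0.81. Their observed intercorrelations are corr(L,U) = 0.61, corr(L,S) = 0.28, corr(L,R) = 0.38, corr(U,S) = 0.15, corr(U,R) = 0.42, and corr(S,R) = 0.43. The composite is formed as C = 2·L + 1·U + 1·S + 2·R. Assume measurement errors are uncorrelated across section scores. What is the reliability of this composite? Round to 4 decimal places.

0.8857

Var(C) = 2²·4.2² + 14² + 11.5² + 2²·20.3² + 2·[2·4.2·14·0.61 + 2·4.2·11.5·0.28 + 4·4.2·20.3·0.38 + 14·11.5·0.15 + 2·14·20.3·0.42 + 2·11.5·20.3·0.43] = 2047.17 + 1384.05 = 3431.22.
Because errors are independent across components, Cov(Tᵢ,Tⱼ) = Cov(Xᵢ,Xⱼ); the off-diagonal part of the true-score variance is the same as above.
True-score variance = [2²·4.2²·0.77 + 14²·0.95 + 11.5²·0.60 + 2²·20.3²·0.81] + 1384.05 = 1655.05 + 1384.05 = 3039.1.
Reliability = 3039.1 / 3431.22 = 0.8857.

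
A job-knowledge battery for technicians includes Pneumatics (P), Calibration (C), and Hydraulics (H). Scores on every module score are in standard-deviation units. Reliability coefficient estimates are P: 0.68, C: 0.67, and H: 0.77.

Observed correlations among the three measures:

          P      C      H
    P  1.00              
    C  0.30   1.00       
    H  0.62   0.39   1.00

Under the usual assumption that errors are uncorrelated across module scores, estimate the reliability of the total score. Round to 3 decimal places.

0.843

Var(P+C+H) = 3 + 2·[0.30 + 0.62 + 0.39] = 3 + 2.62 = 5.62.
Under uncorrelated errors the observed covariances equal the true-score covariances, so only the own-variance terms attenuate.
True-score variance = [0.68 + 0.67 + 0.77] + 2.62 = 2.12 + 2.62 = 4.74.
Reliability = 4.74 / 5.62 = 0.843.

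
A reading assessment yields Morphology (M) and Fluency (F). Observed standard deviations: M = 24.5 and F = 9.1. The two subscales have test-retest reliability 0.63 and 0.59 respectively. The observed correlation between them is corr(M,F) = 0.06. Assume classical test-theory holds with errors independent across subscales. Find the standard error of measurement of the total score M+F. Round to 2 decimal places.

Var(total) = 683.06 + 26.754 = 709.814.
True-score variance = 427.015 + 26.754 = 453.769, so reliability = 0.6393.
Error variance = 709.814 − 453.769 = 256.045; SEM = √256.045 = 16.00.

16.00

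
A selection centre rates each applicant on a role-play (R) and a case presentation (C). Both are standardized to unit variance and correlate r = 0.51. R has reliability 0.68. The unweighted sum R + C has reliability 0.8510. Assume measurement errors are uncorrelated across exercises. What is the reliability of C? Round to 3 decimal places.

Var(R+C) = 2 + 2·0.51 = 3.020.
True-score variance = ρ_R + ρ_C + 2·0.51, so 0.8510 = (0.68 + ρ_C + 1.02) / 3.020.
ρ_C = 0.8510·3.020 − 0.68 − 1.02 = 0.870.

0.870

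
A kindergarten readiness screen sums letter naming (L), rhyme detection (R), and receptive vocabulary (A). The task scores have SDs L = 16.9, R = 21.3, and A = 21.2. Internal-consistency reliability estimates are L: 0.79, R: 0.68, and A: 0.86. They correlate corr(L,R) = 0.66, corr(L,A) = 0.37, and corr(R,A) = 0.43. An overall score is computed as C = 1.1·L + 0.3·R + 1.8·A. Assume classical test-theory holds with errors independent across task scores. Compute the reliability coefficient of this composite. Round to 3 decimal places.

0.894

Var(C) = 1.1²·16.9² + 0.3²·21.3² + 1.8²·21.2² + 2·[0.33·16.9·21.3·0.66 + 1.98·16.9·21.2·0.37 + 0.54·21.3·21.2·0.43] = 1842.61 + 891.459 = 2734.07.
Because errors are independent across components, Cov(Tᵢ,Tⱼ) = Cov(Xᵢ,Xⱼ); the off-diagonal part of the true-score variance is the same as above.
True-score variance = [1.1²·16.9²·0.79 + 0.3²·21.3²·0.68 + 1.8²·21.2²·0.86] + 891.459 = 1553.1 + 891.459 = 2444.56.
Reliability = 2444.56 / 2734.07 = 0.894.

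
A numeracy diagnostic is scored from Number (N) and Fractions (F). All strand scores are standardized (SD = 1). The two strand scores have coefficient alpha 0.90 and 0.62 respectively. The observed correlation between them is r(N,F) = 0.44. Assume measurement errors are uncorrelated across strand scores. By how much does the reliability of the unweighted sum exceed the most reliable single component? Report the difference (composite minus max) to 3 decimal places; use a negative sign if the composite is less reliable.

Var(sum) = 2 + 0.88 = 2.88; true-score variance = 1.52 + 0.88 = 2.4; composite reliability = 0.8333.
Max component reliability = 0.9000.
Difference = 0.8333 − 0.9000 = -0.067.

-0.067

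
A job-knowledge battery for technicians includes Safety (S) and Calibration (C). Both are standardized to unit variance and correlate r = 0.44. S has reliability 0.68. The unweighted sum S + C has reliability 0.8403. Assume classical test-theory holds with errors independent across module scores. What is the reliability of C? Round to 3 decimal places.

Var(S+C) = 2 + 2·0.44 = 2.880.
True-score variance = ρ_S + ρ_C + 2·0.44, so 0.8403 = (0.68 + ρ_C + 0.88) / 2.880.
ρ_C = 0.8403·2.880 − 0.68 − 0.88 = 0.860.

0.860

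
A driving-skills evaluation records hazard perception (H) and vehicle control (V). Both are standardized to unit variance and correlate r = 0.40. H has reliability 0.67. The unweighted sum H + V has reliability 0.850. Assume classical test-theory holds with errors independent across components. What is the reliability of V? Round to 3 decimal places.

0.910

Var(H+V) = 2 + 2·0.40 = 2.800.
True-score variance = ρ_H + ρ_V + 2·0.40, so 0.850 = (0.67 + ρ_V + 0.80) / 2.800.
ρ_V = 0.850·2.800 − 0.67 − 0.80 = 0.910.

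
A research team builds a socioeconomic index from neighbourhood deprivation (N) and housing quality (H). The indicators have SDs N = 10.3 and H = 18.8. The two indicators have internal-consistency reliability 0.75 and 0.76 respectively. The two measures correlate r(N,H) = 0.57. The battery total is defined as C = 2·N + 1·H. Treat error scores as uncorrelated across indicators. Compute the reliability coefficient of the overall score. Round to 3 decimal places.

0.843

Var(C) = 2²·10.3² + 18.8² + 2·[2·10.3·18.8·0.57] = 777.8 + 441.499 = 1219.3.
Under uncorrelated errors the observed covariances equal the true-score covariances, so only the own-variance terms attenuate.
True-score variance = [2²·10.3²·0.75 + 18.8²·0.76] + 441.499 = 586.884 + 441.499 = 1028.38.
Reliability = 1028.38 / 1219.3 = 0.843.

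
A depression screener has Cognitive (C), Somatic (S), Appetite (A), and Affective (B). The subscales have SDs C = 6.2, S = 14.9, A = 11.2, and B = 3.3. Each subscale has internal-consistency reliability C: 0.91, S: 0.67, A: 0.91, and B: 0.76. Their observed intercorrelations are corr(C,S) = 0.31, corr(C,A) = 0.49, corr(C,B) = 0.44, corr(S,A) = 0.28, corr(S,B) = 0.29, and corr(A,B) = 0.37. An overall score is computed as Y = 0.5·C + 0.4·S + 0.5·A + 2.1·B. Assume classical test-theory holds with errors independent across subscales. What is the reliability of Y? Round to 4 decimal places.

0.8893

Var(Y) = 0.5²·6.2² + 0.4²·14.9² + 0.5²·11.2² + 2.1²·3.3² + 2·[0.2·6.2·14.9·0.31 + 0.25·6.2·11.2·0.49 + 1.05·6.2·3.3·0.44 + 0.2·14.9·11.2·0.28 + 0.84·14.9·3.3·0.29 + 1.05·11.2·3.3·0.37] = 124.516 + 118.737 = 243.254.
Because errors are independent across components, Cov(Tᵢ,Tⱼ) = Cov(Xᵢ,Xⱼ); the off-diagonal part of the true-score variance is the same as above.
True-score variance = [0.5²·6.2²·0.91 + 0.4²·14.9²·0.67 + 0.5²·11.2²·0.91 + 2.1²·3.3²·0.76] + 118.737 = 97.5811 + 118.737 = 216.318.
Reliability = 216.318 / 243.254 = 0.8893.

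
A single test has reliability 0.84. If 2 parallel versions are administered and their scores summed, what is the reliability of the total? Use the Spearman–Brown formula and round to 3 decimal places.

ρ_k = kρ / (1 + (k−1)ρ) = 2·0.84 / (1 + 1·0.84) = 1.680 / 1.840 = 0.913.

0.913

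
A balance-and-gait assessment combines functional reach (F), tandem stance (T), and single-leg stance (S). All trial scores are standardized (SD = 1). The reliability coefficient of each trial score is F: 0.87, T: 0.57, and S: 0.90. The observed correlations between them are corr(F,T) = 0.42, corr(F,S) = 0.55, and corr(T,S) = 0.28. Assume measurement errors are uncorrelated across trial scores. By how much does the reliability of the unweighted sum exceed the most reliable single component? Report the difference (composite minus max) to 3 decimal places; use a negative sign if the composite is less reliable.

-0.020

Var(sum) = 3 + 2.5 = 5.5; true-score variance = 2.34 + 2.5 = 4.84; composite reliability = 0.8800.
Max component reliability = 0.9000.
Difference = 0.8800 − 0.9000 = -0.020.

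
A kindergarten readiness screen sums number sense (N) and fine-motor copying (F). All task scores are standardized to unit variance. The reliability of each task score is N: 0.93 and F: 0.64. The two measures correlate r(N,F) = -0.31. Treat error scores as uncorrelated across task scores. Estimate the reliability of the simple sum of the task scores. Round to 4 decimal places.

0.6884

Var(N+F) = 2 + 2·[(-0.31)] = 2 − 0.62 = 1.38.
Because errors are independent across components, Cov(Tᵢ,Tⱼ) = Cov(Xᵢ,Xⱼ); the off-diagonal part of the true-score variance is the same as above.
True-score variance = [0.93 + 0.64] − 0.62 = 1.57 − 0.62 = 0.95.
Reliability = 0.95 / 1.38 = 0.6884.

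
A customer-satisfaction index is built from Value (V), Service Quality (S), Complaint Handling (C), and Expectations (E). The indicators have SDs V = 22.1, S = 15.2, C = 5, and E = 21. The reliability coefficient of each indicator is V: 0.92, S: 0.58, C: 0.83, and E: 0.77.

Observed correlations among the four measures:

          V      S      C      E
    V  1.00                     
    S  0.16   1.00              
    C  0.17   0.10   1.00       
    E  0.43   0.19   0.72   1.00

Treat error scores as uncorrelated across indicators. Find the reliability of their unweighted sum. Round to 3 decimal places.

0.880

Var(V+S+C+E) = 22.1² + 15.2² + 5² + 21² + 2·[22.1·15.2·0.16 + 22.1·5·0.17 + 22.1·21·0.43 + 15.2·5·0.10 + 15.2·21·0.19 + 5·21·0.72] = 1185.45 + 831.886 = 2017.34.
Because errors are independent across components, Cov(Tᵢ,Tⱼ) = Cov(Xᵢ,Xⱼ); the off-diagonal part of the true-score variance is the same as above.
True-score variance = [22.1²·0.92 + 15.2²·0.58 + 5²·0.83 + 21²·0.77] + 831.886 = 943.66 + 831.886 = 1775.55.
Reliability = 1775.55 / 2017.34 = 0.880.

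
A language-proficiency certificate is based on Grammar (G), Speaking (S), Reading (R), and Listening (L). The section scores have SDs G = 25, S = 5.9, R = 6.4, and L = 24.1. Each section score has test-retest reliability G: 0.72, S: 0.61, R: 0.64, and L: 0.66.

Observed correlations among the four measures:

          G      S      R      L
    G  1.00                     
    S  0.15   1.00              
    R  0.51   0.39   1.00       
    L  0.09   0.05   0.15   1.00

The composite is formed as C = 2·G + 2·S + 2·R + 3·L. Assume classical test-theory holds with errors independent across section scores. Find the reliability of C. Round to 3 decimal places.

0.741

Var(C) = 2²·25² + 2²·5.9² + 2²·6.4² + 3²·24.1² + 2·[4·25·5.9·0.15 + 4·25·6.4·0.51 + 6·25·24.1·0.09 + 4·5.9·6.4·0.39 + 6·5.9·24.1·0.05 + 6·6.4·24.1·0.15] = 8030.37 + 1961.26 = 9991.63.
Because errors are independent across components, Cov(Tᵢ,Tⱼ) = Cov(Xᵢ,Xⱼ); the off-diagonal part of the true-score variance is the same as above.
True-score variance = [2²·25²·0.72 + 2²·5.9²·0.61 + 2²·6.4²·0.64 + 3²·24.1²·0.66] + 1961.26 = 5439.81 + 1961.26 = 7401.06.
Reliability = 7401.06 / 9991.63 = 0.741.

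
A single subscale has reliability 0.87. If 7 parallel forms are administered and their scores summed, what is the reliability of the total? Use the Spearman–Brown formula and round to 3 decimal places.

0.979

ρ_k = kρ / (1 + (k−1)ρ) = 7·0.87 / (1 + 6·0.87) = 6.090 / 6.220 = 0.979.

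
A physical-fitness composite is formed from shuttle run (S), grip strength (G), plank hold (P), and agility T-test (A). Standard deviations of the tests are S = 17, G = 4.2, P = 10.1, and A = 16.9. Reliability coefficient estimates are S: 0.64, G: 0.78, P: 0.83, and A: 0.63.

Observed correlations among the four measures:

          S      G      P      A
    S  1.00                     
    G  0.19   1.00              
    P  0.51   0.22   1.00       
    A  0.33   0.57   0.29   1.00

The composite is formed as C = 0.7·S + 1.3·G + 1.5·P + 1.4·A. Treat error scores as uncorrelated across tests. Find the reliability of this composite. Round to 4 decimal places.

Var(C) = 0.7²·17² + 1.3²·4.2² + 1.5²·10.1² + 1.4²·16.9² + 2·[0.91·17·4.2·0.19 + 1.05·17·10.1·0.51 + 0.98·17·16.9·0.33 + 1.95·4.2·10.1·0.22 + 1.82·4.2·16.9·0.57 + 2.1·10.1·16.9·0.29] = 960.74 + 785.973 = 1746.71.
Under uncorrelated errors the observed covariances equal the true-score covariances, so only the own-variance terms attenuate.
True-score variance = [0.7²·17²·0.64 + 1.3²·4.2²·0.78 + 1.5²·10.1²·0.83 + 1.4²·16.9²·0.63] + 785.973 = 657.058 + 785.973 = 1443.03.
Reliability = 1443.03 / 1746.71 = 0.8261.

0.8261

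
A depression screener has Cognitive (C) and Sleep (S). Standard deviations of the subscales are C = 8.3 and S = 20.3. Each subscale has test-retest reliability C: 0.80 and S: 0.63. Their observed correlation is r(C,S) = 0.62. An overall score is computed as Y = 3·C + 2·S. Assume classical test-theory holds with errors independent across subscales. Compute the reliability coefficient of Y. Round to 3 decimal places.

Var(Y) = 3²·8.3² + 2²·20.3² + 2·[6·8.3·20.3·0.62] = 2268.37 + 1253.57 = 3521.94.
With uncorrelated errors the cross-covariances are all true-score covariance, so they carry over unchanged; only the diagonal terms shrink to ρᵢσᵢ².
True-score variance = [3²·8.3²·0.80 + 2²·20.3²·0.63] + 1253.57 = 1534.47 + 1253.57 = 2788.04.
Reliability = 2788.04 / 3521.94 = 0.792.

0.792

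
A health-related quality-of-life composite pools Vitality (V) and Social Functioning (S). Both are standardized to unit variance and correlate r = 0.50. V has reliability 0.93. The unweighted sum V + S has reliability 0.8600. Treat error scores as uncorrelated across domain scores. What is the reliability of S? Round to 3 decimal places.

0.650

Var(V+S) = 2 + 2·0.50 = 3.000.
True-score variance = ρ_V + ρ_S + 2·0.50, so 0.8600 = (0.93 + ρ_S + 1.00) / 3.000.
ρ_S = 0.8600·3.000 − 0.93 − 1.00 = 0.650.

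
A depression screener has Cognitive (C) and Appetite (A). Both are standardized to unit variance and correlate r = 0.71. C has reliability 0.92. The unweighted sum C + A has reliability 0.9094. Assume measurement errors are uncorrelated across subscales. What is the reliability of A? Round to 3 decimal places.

Var(C+A) = 2 + 2·0.71 = 3.420.
True-score variance = ρ_C + ρ_A + 2·0.71, so 0.9094 = (0.92 + ρ_A + 1.42) / 3.420.
ρ_A = 0.9094·3.420 − 0.92 − 1.42 = 0.770.

0.770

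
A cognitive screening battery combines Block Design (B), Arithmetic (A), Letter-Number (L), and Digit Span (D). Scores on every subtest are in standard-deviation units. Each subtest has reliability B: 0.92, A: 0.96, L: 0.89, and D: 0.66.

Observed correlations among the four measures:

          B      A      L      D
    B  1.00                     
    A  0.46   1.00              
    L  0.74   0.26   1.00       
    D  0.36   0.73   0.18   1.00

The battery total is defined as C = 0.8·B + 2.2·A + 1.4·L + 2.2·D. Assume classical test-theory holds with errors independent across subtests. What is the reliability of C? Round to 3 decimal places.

Var(C) = 0.8² + 2.2² + 1.4² + 2.2² + 2·[1.76·0.46 + 1.12·0.74 + 1.76·0.36 + 3.08·0.26 + 4.84·0.73 + 3.08·0.18] = 12.28 + 14.3208 = 26.6008.
Because errors are independent across components, Cov(Tᵢ,Tⱼ) = Cov(Xᵢ,Xⱼ); the off-diagonal part of the true-score variance is the same as above.
True-score variance = [0.8²·0.92 + 2.2²·0.96 + 1.4²·0.89 + 2.2²·0.66] + 14.3208 = 10.174 + 14.3208 = 24.4948.
Reliability = 24.4948 / 26.6008 = 0.921.

0.921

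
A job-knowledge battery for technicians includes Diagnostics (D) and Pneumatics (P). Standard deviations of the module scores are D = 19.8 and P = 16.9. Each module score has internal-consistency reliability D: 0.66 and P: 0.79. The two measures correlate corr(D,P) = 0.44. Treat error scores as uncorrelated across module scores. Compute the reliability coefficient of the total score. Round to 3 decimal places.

Var(D+P) = 19.8² + 16.9² + 2·[19.8·16.9·0.44] = 677.65 + 294.466 = 972.116.
Because errors are independent across components, Cov(Tᵢ,Tⱼ) = Cov(Xᵢ,Xⱼ); the off-diagonal part of the true-score variance is the same as above.
True-score variance = [19.8²·0.66 + 16.9²·0.79] + 294.466 = 484.378 + 294.466 = 778.844.
Reliability = 778.844 / 972.116 = 0.801.

0.801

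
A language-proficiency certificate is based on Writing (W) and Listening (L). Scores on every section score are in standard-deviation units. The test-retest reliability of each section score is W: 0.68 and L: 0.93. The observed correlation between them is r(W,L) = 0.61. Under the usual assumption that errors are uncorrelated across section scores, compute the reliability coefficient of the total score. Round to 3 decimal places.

Var(W+L) = 2 + 2·[0.61] = 2 + 1.22 = 3.22.
With uncorrelated errors the cross-covariances are all true-score covariance, so they carry over unchanged; only the diagonal terms shrink to ρᵢσᵢ².
True-score variance = [0.68 + 0.93] + 1.22 = 1.61 + 1.22 = 2.83.
Reliability = 2.83 / 3.22 = 0.879.

0.879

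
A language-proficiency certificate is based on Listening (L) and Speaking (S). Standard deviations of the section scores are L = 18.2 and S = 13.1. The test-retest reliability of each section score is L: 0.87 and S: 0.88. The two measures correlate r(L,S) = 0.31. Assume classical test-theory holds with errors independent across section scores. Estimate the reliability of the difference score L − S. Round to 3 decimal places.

Var(L−S) = 18.2² + 13.1² − 2·18.2·13.1·0.31 = 502.85 − 147.82 = 355.03.
Under uncorrelated errors the observed covariances equal the true-score covariances, so only the own-variance terms attenuate.
True-score variance = [18.2²·0.87 + 13.1²·0.88] − 147.82 = 439.196 − 147.82 = 291.375.
Reliability = 291.375 / 355.03 = 0.821.

0.821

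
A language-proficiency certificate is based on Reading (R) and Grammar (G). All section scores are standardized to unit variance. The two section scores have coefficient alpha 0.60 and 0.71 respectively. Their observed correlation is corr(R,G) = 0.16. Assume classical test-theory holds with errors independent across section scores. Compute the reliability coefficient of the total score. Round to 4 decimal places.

0.7026

Var(R+G) = 2 + 2·[0.16] = 2 + 0.32 = 2.32.
Under uncorrelated errors the observed covariances equal the true-score covariances, so only the own-variance terms attenuate.
True-score variance = [0.60 + 0.71] + 0.32 = 1.31 + 0.32 = 1.63.
Reliability = 1.63 / 2.32 = 0.7026.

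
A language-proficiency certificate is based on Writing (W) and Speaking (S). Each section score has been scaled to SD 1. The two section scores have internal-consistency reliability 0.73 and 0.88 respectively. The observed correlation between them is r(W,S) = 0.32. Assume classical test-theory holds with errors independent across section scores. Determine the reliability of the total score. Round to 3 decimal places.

Var(W+S) = 2 + 2·[0.32] = 2 + 0.64 = 2.64.
Because errors are independent across components, Cov(Tᵢ,Tⱼ) = Cov(Xᵢ,Xⱼ); the off-diagonal part of the true-score variance is the same as above.
True-score variance = [0.73 + 0.88] + 0.64 = 1.61 + 0.64 = 2.25.
Reliability = 2.25 / 2.64 = 0.852.

0.852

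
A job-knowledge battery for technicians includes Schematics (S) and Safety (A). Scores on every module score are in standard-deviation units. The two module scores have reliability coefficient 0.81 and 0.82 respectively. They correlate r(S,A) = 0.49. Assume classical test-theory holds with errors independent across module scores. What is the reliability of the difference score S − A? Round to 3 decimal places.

0.637

Var(S−A) = 1 + 1 − 2·0.49 = 2 − 0.98 = 1.02.
Because errors are independent across components, Cov(Tᵢ,Tⱼ) = Cov(Xᵢ,Xⱼ); the off-diagonal part of the true-score variance is the same as above.
True-score variance = [0.81 + 0.82] − 0.98 = 1.63 − 0.98 = 0.65.
Reliability = 0.65 / 1.02 = 0.637.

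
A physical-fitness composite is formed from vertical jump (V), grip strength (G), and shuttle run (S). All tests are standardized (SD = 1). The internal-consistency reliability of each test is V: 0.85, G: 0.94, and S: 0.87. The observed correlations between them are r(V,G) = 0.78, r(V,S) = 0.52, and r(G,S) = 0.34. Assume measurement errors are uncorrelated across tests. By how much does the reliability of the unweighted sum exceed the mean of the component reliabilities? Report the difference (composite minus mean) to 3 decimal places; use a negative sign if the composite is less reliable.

0.059

Var(sum) = 3 + 3.28 = 6.28; true-score variance = 2.66 + 3.28 = 5.94; composite reliability = 0.9459.
Mean component reliability = 0.8867.
Difference = 0.9459 − 0.8867 = 0.059.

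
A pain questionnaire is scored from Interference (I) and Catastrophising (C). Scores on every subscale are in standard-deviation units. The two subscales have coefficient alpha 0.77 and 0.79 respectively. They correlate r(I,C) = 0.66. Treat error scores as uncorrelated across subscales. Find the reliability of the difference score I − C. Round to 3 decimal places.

0.353

Var(I−C) = 1 + 1 − 2·0.66 = 2 − 1.32 = 0.68.
Under uncorrelated errors the observed covariances equal the true-score covariances, so only the own-variance terms attenuate.
True-score variance = [0.77 + 0.79] − 1.32 = 1.56 − 1.32 = 0.24.
Reliability = 0.24 / 0.68 = 0.353.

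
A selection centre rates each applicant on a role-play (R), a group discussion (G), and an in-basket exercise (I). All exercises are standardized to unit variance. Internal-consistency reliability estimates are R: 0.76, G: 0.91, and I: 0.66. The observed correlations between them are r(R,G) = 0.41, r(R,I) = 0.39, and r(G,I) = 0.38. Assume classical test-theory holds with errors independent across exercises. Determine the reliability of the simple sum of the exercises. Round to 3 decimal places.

Var(R+G+I) = 3 + 2·[0.41 + 0.39 + 0.38] = 3 + 2.36 = 5.36.
With uncorrelated errors the cross-covariances are all true-score covariance, so they carry over unchanged; only the diagonal terms shrink to ρᵢσᵢ².
True-score variance = [0.76 + 0.91 + 0.66] + 2.36 = 2.33 + 2.36 = 4.69.
Reliability = 4.69 / 5.36 = 0.875.

0.875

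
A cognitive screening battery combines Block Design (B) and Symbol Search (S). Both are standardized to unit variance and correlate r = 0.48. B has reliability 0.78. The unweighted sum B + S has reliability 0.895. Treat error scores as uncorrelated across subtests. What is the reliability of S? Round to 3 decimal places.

0.909

Var(B+S) = 2 + 2·0.48 = 2.960.
True-score variance = ρ_B + ρ_S + 2·0.48, so 0.895 = (0.78 + ρ_S + 0.96) / 2.960.
ρ_S = 0.895·2.960 − 0.78 − 0.96 = 0.909.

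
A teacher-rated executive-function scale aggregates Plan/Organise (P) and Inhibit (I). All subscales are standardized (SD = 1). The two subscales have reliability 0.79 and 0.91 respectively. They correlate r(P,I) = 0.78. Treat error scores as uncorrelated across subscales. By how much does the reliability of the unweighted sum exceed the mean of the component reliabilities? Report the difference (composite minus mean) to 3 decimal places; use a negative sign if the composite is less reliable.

0.066

Var(sum) = 2 + 1.56 = 3.56; true-score variance = 1.7 + 1.56 = 3.26; composite reliability = 0.9157.
Mean component reliability = 0.8500.
Difference = 0.9157 − 0.8500 = 0.066.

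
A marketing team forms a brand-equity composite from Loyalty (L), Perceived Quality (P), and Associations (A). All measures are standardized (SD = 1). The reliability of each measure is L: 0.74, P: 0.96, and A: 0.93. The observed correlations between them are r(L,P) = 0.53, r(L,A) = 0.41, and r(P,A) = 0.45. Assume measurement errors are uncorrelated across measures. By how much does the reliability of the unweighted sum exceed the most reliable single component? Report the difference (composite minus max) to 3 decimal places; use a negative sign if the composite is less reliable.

-0.024

Var(sum) = 3 + 2.78 = 5.78; true-score variance = 2.63 + 2.78 = 5.41; composite reliability = 0.9360.
Max component reliability = 0.9600.
Difference = 0.9360 − 0.9600 = -0.024.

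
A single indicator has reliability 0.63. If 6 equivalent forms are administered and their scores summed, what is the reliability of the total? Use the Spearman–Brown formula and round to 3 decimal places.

ρ_k = kρ / (1 + (k−1)ρ) = 6·0.63 / (1 + 5·0.63) = 3.780 / 4.150 = 0.911.

0.911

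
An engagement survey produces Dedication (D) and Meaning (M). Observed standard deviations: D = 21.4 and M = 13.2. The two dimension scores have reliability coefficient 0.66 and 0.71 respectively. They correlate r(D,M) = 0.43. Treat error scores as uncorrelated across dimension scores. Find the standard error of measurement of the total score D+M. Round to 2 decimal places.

Var(total) = 632.2 + 242.933 = 875.133.
True-score variance = 425.964 + 242.933 = 668.897, so reliability = 0.7643.
Error variance = 875.133 − 668.897 = 206.236; SEM = √206.236 = 14.36.

14.36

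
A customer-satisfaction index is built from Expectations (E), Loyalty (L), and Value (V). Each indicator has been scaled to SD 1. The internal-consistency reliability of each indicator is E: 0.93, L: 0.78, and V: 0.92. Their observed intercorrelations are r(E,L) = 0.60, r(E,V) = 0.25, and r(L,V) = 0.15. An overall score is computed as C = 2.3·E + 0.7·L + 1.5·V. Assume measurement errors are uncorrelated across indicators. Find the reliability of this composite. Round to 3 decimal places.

Var(C) = 2.3² + 0.7² + 1.5² + 2·[1.61·0.60 + 3.45·0.25 + 1.05·0.15] = 8.03 + 3.972 = 12.002.
Under uncorrelated errors the observed covariances equal the true-score covariances, so only the own-variance terms attenuate.
True-score variance = [2.3²·0.93 + 0.7²·0.78 + 1.5²·0.92] + 3.972 = 7.3719 + 3.972 = 11.3439.
Reliability = 11.3439 / 12.002 = 0.945.

0.945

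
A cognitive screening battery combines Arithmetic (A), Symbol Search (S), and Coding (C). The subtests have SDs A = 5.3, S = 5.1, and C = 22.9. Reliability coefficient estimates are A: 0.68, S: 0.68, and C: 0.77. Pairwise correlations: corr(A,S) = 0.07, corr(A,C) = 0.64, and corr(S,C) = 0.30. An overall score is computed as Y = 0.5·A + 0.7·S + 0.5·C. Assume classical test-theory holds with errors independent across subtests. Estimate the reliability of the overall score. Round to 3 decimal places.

0.831

Var(Y) = 0.5²·5.3² + 0.7²·5.1² + 0.5²·22.9² + 2·[0.35·5.3·5.1·0.07 + 0.25·5.3·22.9·0.64 + 0.35·5.1·22.9·0.30] = 150.87 + 64.6888 = 215.559.
With uncorrelated errors the cross-covariances are all true-score covariance, so they carry over unchanged; only the diagonal terms shrink to ρᵢσᵢ².
True-score variance = [0.5²·5.3²·0.68 + 0.7²·5.1²·0.68 + 0.5²·22.9²·0.77] + 64.6888 = 114.391 + 64.6888 = 179.08.
Reliability = 179.08 / 215.559 = 0.831.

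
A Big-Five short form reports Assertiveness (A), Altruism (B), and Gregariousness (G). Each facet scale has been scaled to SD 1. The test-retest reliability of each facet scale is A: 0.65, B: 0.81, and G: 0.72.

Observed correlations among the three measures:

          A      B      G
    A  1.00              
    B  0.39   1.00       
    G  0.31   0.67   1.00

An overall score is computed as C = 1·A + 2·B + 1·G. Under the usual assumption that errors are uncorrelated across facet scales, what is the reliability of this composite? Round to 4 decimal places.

Var(C) = 1 + 2² + 1 + 2·[2·0.39 + 0.31 + 2·0.67] = 6 + 4.86 = 10.86.
Under uncorrelated errors the observed covariances equal the true-score covariances, so only the own-variance terms attenuate.
True-score variance = [0.65 + 2²·0.81 + 0.72] + 4.86 = 4.61 + 4.86 = 9.47.
Reliability = 9.47 / 10.86 = 0.8720.

0.8720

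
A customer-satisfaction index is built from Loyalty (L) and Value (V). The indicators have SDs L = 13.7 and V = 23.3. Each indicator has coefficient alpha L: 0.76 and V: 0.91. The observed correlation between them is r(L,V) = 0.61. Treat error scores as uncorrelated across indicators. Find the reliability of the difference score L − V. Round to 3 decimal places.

0.725

Var(L−V) = 13.7² + 23.3² − 2·13.7·23.3·0.61 = 730.58 − 389.436 = 341.144.
Under uncorrelated errors the observed covariances equal the true-score covariances, so only the own-variance terms attenuate.
True-score variance = [13.7²·0.76 + 23.3²·0.91] − 389.436 = 636.674 − 389.436 = 247.238.
Reliability = 247.238 / 341.144 = 0.725.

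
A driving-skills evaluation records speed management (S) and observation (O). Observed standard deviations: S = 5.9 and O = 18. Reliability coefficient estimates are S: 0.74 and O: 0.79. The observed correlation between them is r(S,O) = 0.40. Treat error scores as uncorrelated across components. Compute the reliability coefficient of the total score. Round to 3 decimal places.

Var(S+O) = 5.9² + 18² + 2·[5.9·18·0.40] = 358.81 + 84.96 = 443.77.
Because errors are independent across components, Cov(Tᵢ,Tⱼ) = Cov(Xᵢ,Xⱼ); the off-diagonal part of the true-score variance is the same as above.
True-score variance = [5.9²·0.74 + 18²·0.79] + 84.96 = 281.719 + 84.96 = 366.679.
Reliability = 366.679 / 443.77 = 0.826.

0.826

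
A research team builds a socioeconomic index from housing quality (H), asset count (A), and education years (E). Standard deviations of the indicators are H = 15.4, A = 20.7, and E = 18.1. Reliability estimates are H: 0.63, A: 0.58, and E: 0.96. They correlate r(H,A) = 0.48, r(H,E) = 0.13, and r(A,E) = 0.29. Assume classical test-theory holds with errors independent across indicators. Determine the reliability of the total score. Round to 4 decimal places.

0.8233

Var(H+A+E) = 15.4² + 20.7² + 18.1² + 2·[15.4·20.7·0.48 + 15.4·18.1·0.13 + 20.7·18.1·0.29] = 993.26 + 595.81 = 1589.07.
Because errors are independent across components, Cov(Tᵢ,Tⱼ) = Cov(Xᵢ,Xⱼ); the off-diagonal part of the true-score variance is the same as above.
True-score variance = [15.4²·0.63 + 20.7²·0.58 + 18.1²·0.96] + 595.81 = 712.441 + 595.81 = 1308.25.
Reliability = 1308.25 / 1589.07 = 0.8233.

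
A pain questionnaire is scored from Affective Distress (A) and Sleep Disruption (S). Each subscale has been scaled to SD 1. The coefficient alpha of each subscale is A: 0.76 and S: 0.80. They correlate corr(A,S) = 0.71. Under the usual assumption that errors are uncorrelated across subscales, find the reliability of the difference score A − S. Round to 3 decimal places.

Var(A−S) = 1 + 1 − 2·0.71 = 2 − 1.42 = 0.58.
Because errors are independent across components, Cov(Tᵢ,Tⱼ) = Cov(Xᵢ,Xⱼ); the off-diagonal part of the true-score variance is the same as above.
True-score variance = [0.76 + 0.80] − 1.42 = 1.56 − 1.42 = 0.14.
Reliability = 0.14 / 0.58 = 0.241.

0.241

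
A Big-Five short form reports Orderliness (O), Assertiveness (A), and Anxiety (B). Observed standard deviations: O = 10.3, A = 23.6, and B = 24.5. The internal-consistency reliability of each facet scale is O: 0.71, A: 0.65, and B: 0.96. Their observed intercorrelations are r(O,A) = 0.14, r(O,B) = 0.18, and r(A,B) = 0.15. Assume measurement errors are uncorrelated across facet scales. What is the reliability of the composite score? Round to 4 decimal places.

Var(O+A+B) = 10.3² + 23.6² + 24.5² + 2·[10.3·23.6·0.14 + 10.3·24.5·0.18 + 23.6·24.5·0.15] = 1263.3 + 332.368 = 1595.67.
With uncorrelated errors the cross-covariances are all true-score covariance, so they carry over unchanged; only the diagonal terms shrink to ρᵢσᵢ².
True-score variance = [10.3²·0.71 + 23.6²·0.65 + 24.5²·0.96] + 332.368 = 1013.59 + 332.368 = 1345.96.
Reliability = 1345.96 / 1595.67 = 0.8435.

0.8435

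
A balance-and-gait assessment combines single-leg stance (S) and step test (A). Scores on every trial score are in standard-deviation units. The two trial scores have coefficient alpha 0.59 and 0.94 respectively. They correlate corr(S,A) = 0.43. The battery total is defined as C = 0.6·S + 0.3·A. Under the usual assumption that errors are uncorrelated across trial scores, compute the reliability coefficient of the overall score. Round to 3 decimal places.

Var(C) = 0.6² + 0.3² + 2·[0.18·0.43] = 0.45 + 0.1548 = 0.6048.
With uncorrelated errors the cross-covariances are all true-score covariance, so they carry over unchanged; only the diagonal terms shrink to ρᵢσᵢ².
True-score variance = [0.6²·0.59 + 0.3²·0.94] + 0.1548 = 0.297 + 0.1548 = 0.4518.
Reliability = 0.4518 / 0.6048 = 0.747.

0.747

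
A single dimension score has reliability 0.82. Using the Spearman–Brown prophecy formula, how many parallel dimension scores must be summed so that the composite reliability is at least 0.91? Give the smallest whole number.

3

k ≥ ρ*(1−ρ₁)/(ρ₁(1−ρ*)) = 0.91·0.18 / (0.82·0.09) = 2.220.
Smallest integer k = 3.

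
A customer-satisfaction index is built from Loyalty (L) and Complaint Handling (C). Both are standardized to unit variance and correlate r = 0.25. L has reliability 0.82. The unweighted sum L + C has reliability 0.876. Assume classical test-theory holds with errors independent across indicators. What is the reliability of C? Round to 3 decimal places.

0.870

Var(L+C) = 2 + 2·0.25 = 2.500.
True-score variance = ρ_L + ρ_C + 2·0.25, so 0.876 = (0.82 + ρ_C + 0.50) / 2.500.
ρ_C = 0.876·2.500 − 0.82 − 0.50 = 0.870.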